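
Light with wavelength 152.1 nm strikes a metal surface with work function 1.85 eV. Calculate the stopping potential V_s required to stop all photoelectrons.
6.3015 V

The stopping potential V_s satisfies: eV_s = KE_max

First, find KE_max using Einstein's equation:
E_photon = hc/λ = 8.1515 eV
KE_max = E_photon - φ = 8.1515 - 1.85 = 6.3015 eV

Since eV_s = KE_max:
V_s = KE_max/e = 6.3015 V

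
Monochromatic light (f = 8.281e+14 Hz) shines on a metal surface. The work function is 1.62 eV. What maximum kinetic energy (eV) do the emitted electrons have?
1.8047 eV

Using Einstein's photoelectric equation: KE_max = hf - φ

First, calculate the photon energy:
E_photon = hf = (6.626×10⁻³⁴ J·s)(8.281e+14 Hz)
E_photon = 3.4247 eV

Then, the maximum kinetic energy:
KE_max = E_photon - φ = 3.4247 eV - 1.62 eV = 1.8047 eV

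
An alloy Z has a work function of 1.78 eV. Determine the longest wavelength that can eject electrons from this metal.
696.54 nm

The threshold wavelength is when the photon energy equals the work function:
hc/λ₀ = φ

Solving for λ₀:
λ₀ = hc/φ = (6.626×10⁻³⁴ J·s)(3×10⁸ m/s) / (1.78 eV × 1.602×10⁻¹⁹ J/eV)
λ₀ = 696.54 nm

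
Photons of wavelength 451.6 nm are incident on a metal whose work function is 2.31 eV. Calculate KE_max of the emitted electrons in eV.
0.4354 eV

Using Einstein's photoelectric equation: KE_max = hf - φ = hc/λ - φ

First, calculate the photon energy:
E_photon = hc/λ = (6.626×10⁻³⁴ J·s)(3×10⁸ m/s) / (451.6×10⁻⁹ m)
E_photon = 2.7454 eV

Then, the maximum kinetic energy:
KE_max = E_photon - φ = 2.7454 eV - 2.31 eV = 0.4354 eV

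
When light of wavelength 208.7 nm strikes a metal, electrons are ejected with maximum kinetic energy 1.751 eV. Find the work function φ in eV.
4.19 eV

From Einstein's photoelectric equation: KE_max = hf - φ = hc/λ - φ

Rearranging for φ:
φ = hc/λ - KE_max

Calculate photon energy:
E_photon = hc/λ = 5.9408 eV

Therefore:
φ = 5.9408 - 1.751 = 4.19 eV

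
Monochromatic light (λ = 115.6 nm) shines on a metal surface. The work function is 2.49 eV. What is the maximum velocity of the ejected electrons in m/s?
1.7020e+06 m/s

First, find the maximum kinetic energy:
E_photon = hc/λ = 10.7253 eV
KE_max = E_photon - φ = 10.7253 - 2.49 = 8.2353 eV

Convert to Joules: KE_max = 8.2353 × 1.602×10⁻¹⁹ J = 1.3194e-18 J

Then use KE = ½mv² to find velocity:
v = √(2·KE/m) = √(2 × 1.3194e-18 J / 9.109e-31 kg)
v = 1.7020e+06 m/s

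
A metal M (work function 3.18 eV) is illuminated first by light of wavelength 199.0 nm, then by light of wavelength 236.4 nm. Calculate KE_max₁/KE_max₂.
1.4774

Using Einstein's equation: KE_max = hc/λ - φ

For λ₁ = 199.0 nm:
E₁ = hc/λ₁ = 6.2304 eV
KE₁ = E₁ - φ = 6.2304 - 3.18 = 3.0504 eV

For λ₂ = 236.4 nm:
E₂ = hc/λ₂ = 5.2447 eV
KE₂ = E₂ - φ = 5.2447 - 3.18 = 2.0647 eV

Ratio: KE₁/KE₂ = 3.0504/2.0647 = 1.4774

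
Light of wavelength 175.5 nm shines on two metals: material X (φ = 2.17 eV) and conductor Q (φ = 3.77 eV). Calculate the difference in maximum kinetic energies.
1.6000 eV

Using KE_max = hc/λ - φ for each metal:

Photon energy: E = hc/λ = 7.0646 eV

For material X (φ₁ = 2.17 eV):
KE₁ = E - φ₁ = 7.0646 - 2.17 = 4.8946 eV

For conductor Q (φ₂ = 3.77 eV):
KE₂ = E - φ₂ = 7.0646 - 3.77 = 3.2946 eV

Difference:
ΔKE = KE₁ - KE₂ = 4.8946 - 3.2946 = 1.6000 eV

Note: The difference equals the difference in work functions: 3.77 - 2.17 = 1.60 eV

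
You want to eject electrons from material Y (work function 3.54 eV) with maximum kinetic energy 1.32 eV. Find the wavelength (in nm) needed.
255.11 nm

From Einstein's equation: KE_max = hc/λ - φ

Rearranging for λ:
hc/λ = KE_max + φ
λ = hc/(KE_max + φ)

Required photon energy:
E_photon = KE_max + φ = 1.32 + 3.54 = 4.86 eV

Required wavelength:
λ = hc/E_photon = (6.626×10⁻³⁴)(3×10⁸) / (4.86 × 1.602×10⁻¹⁹)
λ = 255.11 nm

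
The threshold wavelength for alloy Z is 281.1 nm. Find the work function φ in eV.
4.41 eV

At the threshold wavelength, photon energy equals work function:
φ = hc/λ₀

Calculating:
φ = (6.626×10⁻³⁴ J·s)(3×10⁸ m/s) / (281.1×10⁻⁹ m)
φ = 4.41 eV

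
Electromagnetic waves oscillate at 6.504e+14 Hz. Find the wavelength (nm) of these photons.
460.94 nm

Using the wave equation: c = fλ

Solving for wavelength:
λ = c/f = (3×10⁸ m/s) / (6.504e+14 Hz)
λ = 460.94 nm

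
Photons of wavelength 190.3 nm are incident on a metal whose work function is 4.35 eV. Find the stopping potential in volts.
2.1652 V

The stopping potential V_s satisfies: eV_s = KE_max

First, find KE_max using Einstein's equation:
E_photon = hc/λ = 6.5152 eV
KE_max = E_photon - φ = 6.5152 - 4.35 = 2.1652 eV

Since eV_s = KE_max:
V_s = KE_max/e = 2.1652 V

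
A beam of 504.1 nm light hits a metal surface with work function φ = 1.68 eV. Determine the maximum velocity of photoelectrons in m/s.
5.2365e+05 m/s

First, find the maximum kinetic energy:
E_photon = hc/λ = 2.4595 eV
KE_max = E_photon - φ = 2.4595 - 1.68 = 0.7795 eV

Convert to Joules: KE_max = 0.7795 × 1.602×10⁻¹⁹ J = 1.2489e-19 J

Then use KE = ½mv² to find velocity:
v = √(2·KE/m) = √(2 × 1.2489e-19 J / 9.109e-31 kg)
v = 5.2365e+05 m/s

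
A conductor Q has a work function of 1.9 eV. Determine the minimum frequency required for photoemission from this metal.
4.5942e+14 Hz

The threshold frequency is when the photon energy equals the work function:
hf₀ = φ

Solving for f₀:
f₀ = φ/h = (1.9 eV × 1.602×10⁻¹⁹ J/eV) / (6.626×10⁻³⁴ J·s)
f₀ = 4.5942e+14 Hz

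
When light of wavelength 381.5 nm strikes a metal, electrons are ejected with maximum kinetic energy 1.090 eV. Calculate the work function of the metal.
2.16 eV

From Einstein's photoelectric equation: KE_max = hf - φ = hc/λ - φ

Rearranging for φ:
φ = hc/λ - KE_max

Calculate photon energy:
E_photon = hc/λ = 3.2499 eV

Therefore:
φ = 3.2499 - 1.090 = 2.16 eV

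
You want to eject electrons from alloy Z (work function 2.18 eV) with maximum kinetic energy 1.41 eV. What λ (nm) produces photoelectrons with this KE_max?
345.36 nm

From Einstein's equation: KE_max = hc/λ - φ

Rearranging for λ:
hc/λ = KE_max + φ
λ = hc/(KE_max + φ)

Required photon energy:
E_photon = KE_max + φ = 1.41 + 2.18 = 3.59 eV

Required wavelength:
λ = hc/E_photon = (6.626×10⁻³⁴)(3×10⁸) / (3.59 × 1.602×10⁻¹⁹)
λ = 345.36 nm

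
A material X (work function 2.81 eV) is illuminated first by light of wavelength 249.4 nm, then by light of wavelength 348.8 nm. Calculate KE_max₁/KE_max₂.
2.9027

Using Einstein's equation: KE_max = hc/λ - φ

For λ₁ = 249.4 nm:
E₁ = hc/λ₁ = 4.9713 eV
KE₁ = E₁ - φ = 4.9713 - 2.81 = 2.1613 eV

For λ₂ = 348.8 nm:
E₂ = hc/λ₂ = 3.5546 eV
KE₂ = E₂ - φ = 3.5546 - 2.81 = 0.7446 eV

Ratio: KE₁/KE₂ = 2.1613/0.7446 = 2.9027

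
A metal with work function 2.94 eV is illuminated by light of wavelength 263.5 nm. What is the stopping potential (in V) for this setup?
1.7653 V

The stopping potential V_s satisfies: eV_s = KE_max

First, find KE_max using Einstein's equation:
E_photon = hc/λ = 4.7053 eV
KE_max = E_photon - φ = 4.7053 - 2.94 = 1.7653 eV

Since eV_s = KE_max:
V_s = KE_max/e = 1.7653 V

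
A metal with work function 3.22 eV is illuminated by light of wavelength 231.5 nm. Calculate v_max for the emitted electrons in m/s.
8.6675e+05 m/s

First, find the maximum kinetic energy:
E_photon = hc/λ = 5.3557 eV
KE_max = E_photon - φ = 5.3557 - 3.22 = 2.1357 eV

Convert to Joules: KE_max = 2.1357 × 1.602×10⁻¹⁹ J = 3.4218e-19 J

Then use KE = ½mv² to find velocity:
v = √(2·KE/m) = √(2 × 3.4218e-19 J / 9.109e-31 kg)
v = 8.6675e+05 m/s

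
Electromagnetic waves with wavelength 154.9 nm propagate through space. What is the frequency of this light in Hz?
1.9354e+15 Hz

Using the wave equation: c = fλ

Solving for frequency:
f = c/λ = (3×10⁸ m/s) / (154.9×10⁻⁹ m)
f = 1.9354e+15 Hz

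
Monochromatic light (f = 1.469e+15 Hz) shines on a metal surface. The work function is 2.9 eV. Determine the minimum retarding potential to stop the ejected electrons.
3.1753 V

The stopping potential V_s satisfies: eV_s = KE_max

First, find KE_max using Einstein's equation:
E_photon = hf = (6.626×10⁻³⁴ J·s)(1.469e+15 Hz) = 6.0753 eV
KE_max = E_photon - φ = 6.0753 - 2.9 = 3.1753 eV

Since eV_s = KE_max:
V_s = KE_max/e = 3.1753 V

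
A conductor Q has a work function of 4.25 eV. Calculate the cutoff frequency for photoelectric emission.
1.0276e+15 Hz

The threshold frequency is when the photon energy equals the work function:
hf₀ = φ

Solving for f₀:
f₀ = φ/h = (4.25 eV × 1.602×10⁻¹⁹ J/eV) / (6.626×10⁻³⁴ J·s)
f₀ = 1.0276e+15 Hz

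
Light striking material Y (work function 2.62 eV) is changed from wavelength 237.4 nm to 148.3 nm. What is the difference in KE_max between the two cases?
3.1378 eV

Using Einstein's equation: KE_max = hc/λ - φ

For λ₁ = 237.4 nm:
KE₁ = hc/λ₁ - φ = 5.2226 - 2.62 = 2.6026 eV

For λ₂ = 148.3 nm:
KE₂ = hc/λ₂ - φ = 8.3604 - 2.62 = 5.7404 eV

Change in KE:
ΔKE = KE₂ - KE₁ = 5.7404 - 2.6026 = 3.1378 eV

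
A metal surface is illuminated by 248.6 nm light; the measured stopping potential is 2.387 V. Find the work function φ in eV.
2.60 eV

The stopping potential gives the maximum kinetic energy: KE_max = eV_s = 2.387 eV

From Einstein's photoelectric equation: KE_max = hc/λ - φ
Rearranging: φ = hc/λ - KE_max

Calculate photon energy:
E_photon = hc/λ = (6.626×10⁻³⁴ J·s)(3×10⁸ m/s) / (248.6×10⁻⁹ m) = 4.9873 eV

Therefore:
φ = 4.9873 - 2.387 = 2.60 eV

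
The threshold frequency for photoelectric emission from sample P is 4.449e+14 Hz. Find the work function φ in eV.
1.84 eV

At the threshold frequency, photon energy equals work function:
φ = hf₀

Calculating:
φ = (6.626×10⁻³⁴ J·s)(4.449e+14 Hz)
φ = 1.84 eV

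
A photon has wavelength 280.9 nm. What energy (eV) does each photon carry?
4.4138 eV

Using E = hf = hc/λ:

E = hc/λ = (6.626×10⁻³⁴ J·s)(3×10⁸ m/s) / (280.9×10⁻⁹ m)
E = 4.4138 eV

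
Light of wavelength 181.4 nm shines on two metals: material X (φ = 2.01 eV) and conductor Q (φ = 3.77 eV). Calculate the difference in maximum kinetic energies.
1.7600 eV

Using KE_max = hc/λ - φ for each metal:

Photon energy: E = hc/λ = 6.8349 eV

For material X (φ₁ = 2.01 eV):
KE₁ = E - φ₁ = 6.8349 - 2.01 = 4.8249 eV

For conductor Q (φ₂ = 3.77 eV):
KE₂ = E - φ₂ = 6.8349 - 3.77 = 3.0649 eV

Difference:
ΔKE = KE₁ - KE₂ = 4.8249 - 3.0649 = 1.7600 eV

Note: The difference equals the difference in work functions: 3.77 - 2.01 = 1.76 eV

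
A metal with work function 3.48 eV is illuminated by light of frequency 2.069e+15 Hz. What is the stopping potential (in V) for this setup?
5.0767 V

The stopping potential V_s satisfies: eV_s = KE_max

First, find KE_max using Einstein's equation:
E_photon = hf = (6.626×10⁻³⁴ J·s)(2.069e+15 Hz) = 8.5567 eV
KE_max = E_photon - φ = 8.5567 - 3.48 = 5.0767 eV

Since eV_s = KE_max:
V_s = KE_max/e = 5.0767 V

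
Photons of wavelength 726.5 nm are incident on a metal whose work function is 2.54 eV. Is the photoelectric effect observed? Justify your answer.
No

For photoemission, the photon energy must exceed the work function.

Photon energy: E = hc/λ = 1.7066 eV
Work function: φ = 2.54 eV

Since E_photon (1.7066 eV) < φ (2.54 eV), photoemission will NOT occur.
The threshold wavelength is λ₀ = hc/φ = 488.1 nm.
Since 726.5 nm > 488.1 nm, the photons lack sufficient energy.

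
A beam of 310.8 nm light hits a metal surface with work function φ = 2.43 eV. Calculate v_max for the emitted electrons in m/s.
7.4059e+05 m/s

First, find the maximum kinetic energy:
E_photon = hc/λ = 3.9892 eV
KE_max = E_photon - φ = 3.9892 - 2.43 = 1.5592 eV

Convert to Joules: KE_max = 1.5592 × 1.602×10⁻¹⁹ J = 2.4981e-19 J

Then use KE = ½mv² to find velocity:
v = √(2·KE/m) = √(2 × 2.4981e-19 J / 9.109e-31 kg)
v = 7.4059e+05 m/s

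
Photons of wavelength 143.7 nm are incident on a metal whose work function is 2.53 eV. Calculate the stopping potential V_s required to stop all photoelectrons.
6.0980 V

The stopping potential V_s satisfies: eV_s = KE_max

First, find KE_max using Einstein's equation:
E_photon = hc/λ = 8.6280 eV
KE_max = E_photon - φ = 8.6280 - 2.53 = 6.0980 eV

Since eV_s = KE_max:
V_s = KE_max/e = 6.0980 V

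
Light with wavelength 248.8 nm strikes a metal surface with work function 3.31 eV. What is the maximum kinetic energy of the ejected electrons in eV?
1.6733 eV

Using Einstein's photoelectric equation: KE_max = hf - φ = hc/λ - φ

First, calculate the photon energy:
E_photon = hc/λ = (6.626×10⁻³⁴ J·s)(3×10⁸ m/s) / (248.8×10⁻⁹ m)
E_photon = 4.9833 eV

Then, the maximum kinetic energy:
KE_max = E_photon - φ = 4.9833 eV - 3.31 eV = 1.6733 eV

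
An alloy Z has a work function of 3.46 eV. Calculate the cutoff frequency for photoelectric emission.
8.3662e+14 Hz

The threshold frequency is when the photon energy equals the work function:
hf₀ = φ

Solving for f₀:
f₀ = φ/h = (3.46 eV × 1.602×10⁻¹⁹ J/eV) / (6.626×10⁻³⁴ J·s)
f₀ = 8.3662e+14 Hz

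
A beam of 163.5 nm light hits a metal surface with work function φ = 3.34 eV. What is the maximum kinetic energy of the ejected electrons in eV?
4.2431 eV

Using Einstein's photoelectric equation: KE_max = hf - φ = hc/λ - φ

First, calculate the photon energy:
E_photon = hc/λ = (6.626×10⁻³⁴ J·s)(3×10⁸ m/s) / (163.5×10⁻⁹ m)
E_photon = 7.5831 eV

Then, the maximum kinetic energy:
KE_max = E_photon - φ = 7.5831 eV - 3.34 eV = 4.2431 eV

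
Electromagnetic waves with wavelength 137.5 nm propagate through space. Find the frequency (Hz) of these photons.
2.1803e+15 Hz

Using the wave equation: c = fλ

Solving for frequency:
f = c/λ = (3×10⁸ m/s) / (137.5×10⁻⁹ m)
f = 2.1803e+15 Hz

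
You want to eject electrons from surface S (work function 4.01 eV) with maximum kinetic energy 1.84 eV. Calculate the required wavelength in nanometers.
211.94 nm

From Einstein's equation: KE_max = hc/λ - φ

Rearranging for λ:
hc/λ = KE_max + φ
λ = hc/(KE_max + φ)

Required photon energy:
E_photon = KE_max + φ = 1.84 + 4.01 = 5.85 eV

Required wavelength:
λ = hc/E_photon = (6.626×10⁻³⁴)(3×10⁸) / (5.85 × 1.602×10⁻¹⁹)
λ = 211.94 nm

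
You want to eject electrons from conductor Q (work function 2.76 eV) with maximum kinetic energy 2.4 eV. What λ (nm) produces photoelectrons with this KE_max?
240.28 nm

From Einstein's equation: KE_max = hc/λ - φ

Rearranging for λ:
hc/λ = KE_max + φ
λ = hc/(KE_max + φ)

Required photon energy:
E_photon = KE_max + φ = 2.4 + 2.76 = 5.16 eV

Required wavelength:
λ = hc/E_photon = (6.626×10⁻³⁴)(3×10⁸) / (5.16 × 1.602×10⁻¹⁹)
λ = 240.28 nm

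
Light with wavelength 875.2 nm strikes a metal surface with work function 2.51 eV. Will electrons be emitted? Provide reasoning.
No

For photoemission, the photon energy must exceed the work function.

Photon energy: E = hc/λ = 1.4166 eV
Work function: φ = 2.51 eV

Since E_photon (1.4166 eV) < φ (2.51 eV), photoemission will NOT occur.
The threshold wavelength is λ₀ = hc/φ = 494.0 nm.
Since 875.2 nm > 494.0 nm, the photons lack sufficient energy.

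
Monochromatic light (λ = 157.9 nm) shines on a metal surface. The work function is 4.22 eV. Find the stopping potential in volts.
3.6321 V

The stopping potential V_s satisfies: eV_s = KE_max

First, find KE_max using Einstein's equation:
E_photon = hc/λ = 7.8521 eV
KE_max = E_photon - φ = 7.8521 - 4.22 = 3.6321 eV

Since eV_s = KE_max:
V_s = KE_max/e = 3.6321 V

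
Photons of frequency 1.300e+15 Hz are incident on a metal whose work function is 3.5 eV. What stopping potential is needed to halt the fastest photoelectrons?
1.8764 V

The stopping potential V_s satisfies: eV_s = KE_max

First, find KE_max using Einstein's equation:
E_photon = hf = (6.626×10⁻³⁴ J·s)(1.300e+15 Hz) = 5.3764 eV
KE_max = E_photon - φ = 5.3764 - 3.5 = 1.8764 eV

Since eV_s = KE_max:
V_s = KE_max/e = 1.8764 V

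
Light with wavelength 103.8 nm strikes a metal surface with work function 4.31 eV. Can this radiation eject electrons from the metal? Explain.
Yes

For photoemission, the photon energy must exceed the work function.

Photon energy: E = hc/λ = 11.9445 eV
Work function: φ = 4.31 eV

Since E_photon (11.9445 eV) > φ (4.31 eV), photoemission WILL occur.
The threshold wavelength is λ₀ = hc/φ = 287.7 nm.
Since 103.8 nm < 287.7 nm, the light has sufficient energy.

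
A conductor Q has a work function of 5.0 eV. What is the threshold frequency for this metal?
1.2090e+15 Hz

The threshold frequency is when the photon energy equals the work function:
hf₀ = φ

Solving for f₀:
f₀ = φ/h = (5.0 eV × 1.602×10⁻¹⁹ J/eV) / (6.626×10⁻³⁴ J·s)
f₀ = 1.2090e+15 Hz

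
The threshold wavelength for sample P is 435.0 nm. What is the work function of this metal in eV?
2.85 eV

At the threshold wavelength, photon energy equals work function:
φ = hc/λ₀

Calculating:
φ = (6.626×10⁻³⁴ J·s)(3×10⁸ m/s) / (435.0×10⁻⁹ m)
φ = 2.85 eV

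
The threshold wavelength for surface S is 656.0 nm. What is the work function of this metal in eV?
1.89 eV

At the threshold wavelength, photon energy equals work function:
φ = hc/λ₀

Calculating:
φ = (6.626×10⁻³⁴ J·s)(3×10⁸ m/s) / (656.0×10⁻⁹ m)
φ = 1.89 eV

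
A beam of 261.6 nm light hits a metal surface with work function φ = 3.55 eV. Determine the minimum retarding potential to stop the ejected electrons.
1.1895 V

The stopping potential V_s satisfies: eV_s = KE_max

First, find KE_max using Einstein's equation:
E_photon = hc/λ = 4.7395 eV
KE_max = E_photon - φ = 4.7395 - 3.55 = 1.1895 eV

Since eV_s = KE_max:
V_s = KE_max/e = 1.1895 V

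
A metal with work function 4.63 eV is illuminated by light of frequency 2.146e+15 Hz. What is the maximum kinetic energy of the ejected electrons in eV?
4.2451 eV

Using Einstein's photoelectric equation: KE_max = hf - φ

First, calculate the photon energy:
E_photon = hf = (6.626×10⁻³⁴ J·s)(2.146e+15 Hz)
E_photon = 8.8751 eV

Then, the maximum kinetic energy:
KE_max = E_photon - φ = 8.8751 eV - 4.63 eV = 4.2451 eV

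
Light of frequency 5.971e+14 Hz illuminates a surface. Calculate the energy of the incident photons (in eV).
2.4694 eV

Using E = hf:

E = hf = (6.626×10⁻³⁴ J·s)(5.971e+14 Hz)
E = 2.4694 eV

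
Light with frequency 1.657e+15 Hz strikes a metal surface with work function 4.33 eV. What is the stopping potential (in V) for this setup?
2.5228 V

The stopping potential V_s satisfies: eV_s = KE_max

First, find KE_max using Einstein's equation:
E_photon = hf = (6.626×10⁻³⁴ J·s)(1.657e+15 Hz) = 6.8528 eV
KE_max = E_photon - φ = 6.8528 - 4.33 = 2.5228 eV

Since eV_s = KE_max:
V_s = KE_max/e = 2.5228 V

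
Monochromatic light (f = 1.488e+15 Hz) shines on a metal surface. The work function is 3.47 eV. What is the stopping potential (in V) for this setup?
2.6839 V

The stopping potential V_s satisfies: eV_s = KE_max

First, find KE_max using Einstein's equation:
E_photon = hf = (6.626×10⁻³⁴ J·s)(1.488e+15 Hz) = 6.1539 eV
KE_max = E_photon - φ = 6.1539 - 3.47 = 2.6839 eV

Since eV_s = KE_max:
V_s = KE_max/e = 2.6839 V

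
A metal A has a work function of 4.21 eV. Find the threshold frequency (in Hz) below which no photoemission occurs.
1.0180e+15 Hz

The threshold frequency is when the photon energy equals the work function:
hf₀ = φ

Solving for f₀:
f₀ = φ/h = (4.21 eV × 1.602×10⁻¹⁹ J/eV) / (6.626×10⁻³⁴ J·s)
f₀ = 1.0180e+15 Hz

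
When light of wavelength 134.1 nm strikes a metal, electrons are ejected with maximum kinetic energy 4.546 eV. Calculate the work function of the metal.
4.70 eV

From Einstein's photoelectric equation: KE_max = hf - φ = hc/λ - φ

Rearranging for φ:
φ = hc/λ - KE_max

Calculate photon energy:
E_photon = hc/λ = 9.2457 eV

Therefore:
φ = 9.2457 - 4.546 = 4.70 eV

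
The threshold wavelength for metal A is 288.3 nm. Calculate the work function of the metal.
4.30 eV

At the threshold wavelength, photon energy equals work function:
φ = hc/λ₀

Calculating:
φ = (6.626×10⁻³⁴ J·s)(3×10⁸ m/s) / (288.3×10⁻⁹ m)
φ = 4.30 eV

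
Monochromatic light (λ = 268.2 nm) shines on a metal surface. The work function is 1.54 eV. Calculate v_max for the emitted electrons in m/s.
1.0414e+06 m/s

First, find the maximum kinetic energy:
E_photon = hc/λ = 4.6228 eV
KE_max = E_photon - φ = 4.6228 - 1.54 = 3.0828 eV

Convert to Joules: KE_max = 3.0828 × 1.602×10⁻¹⁹ J = 4.9392e-19 J

Then use KE = ½mv² to find velocity:
v = √(2·KE/m) = √(2 × 4.9392e-19 J / 9.109e-31 kg)
v = 1.0414e+06 m/s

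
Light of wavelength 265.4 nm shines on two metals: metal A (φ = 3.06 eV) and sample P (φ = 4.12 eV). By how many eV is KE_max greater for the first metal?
1.0600 eV

Using KE_max = hc/λ - φ for each metal:

Photon energy: E = hc/λ = 4.6716 eV

For metal A (φ₁ = 3.06 eV):
KE₁ = E - φ₁ = 4.6716 - 3.06 = 1.6116 eV

For sample P (φ₂ = 4.12 eV):
KE₂ = E - φ₂ = 4.6716 - 4.12 = 0.5516 eV

Difference:
ΔKE = KE₁ - KE₂ = 1.6116 - 0.5516 = 1.0600 eV

Note: The difference equals the difference in work functions: 4.12 - 3.06 = 1.06 eV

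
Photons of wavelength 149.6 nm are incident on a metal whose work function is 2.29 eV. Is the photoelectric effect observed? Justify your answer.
Yes

For photoemission, the photon energy must exceed the work function.

Photon energy: E = hc/λ = 8.2877 eV
Work function: φ = 2.29 eV

Since E_photon (8.2877 eV) > φ (2.29 eV), photoemission WILL occur.
The threshold wavelength is λ₀ = hc/φ = 541.4 nm.
Since 149.6 nm < 541.4 nm, the light has sufficient energy.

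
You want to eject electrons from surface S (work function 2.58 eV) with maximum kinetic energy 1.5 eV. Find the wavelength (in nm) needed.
303.88 nm

From Einstein's equation: KE_max = hc/λ - φ

Rearranging for λ:
hc/λ = KE_max + φ
λ = hc/(KE_max + φ)

Required photon energy:
E_photon = KE_max + φ = 1.5 + 2.58 = 4.08 eV

Required wavelength:
λ = hc/E_photon = (6.626×10⁻³⁴)(3×10⁸) / (4.08 × 1.602×10⁻¹⁹)
λ = 303.88 nm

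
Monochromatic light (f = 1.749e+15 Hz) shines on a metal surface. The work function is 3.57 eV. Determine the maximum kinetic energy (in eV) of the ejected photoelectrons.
3.6633 eV

Using Einstein's photoelectric equation: KE_max = hf - φ

First, calculate the photon energy:
E_photon = hf = (6.626×10⁻³⁴ J·s)(1.749e+15 Hz)
E_photon = 7.2333 eV

Then, the maximum kinetic energy:
KE_max = E_photon - φ = 7.2333 eV - 3.57 eV = 3.6633 eV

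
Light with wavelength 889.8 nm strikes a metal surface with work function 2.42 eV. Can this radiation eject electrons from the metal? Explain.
No

For photoemission, the photon energy must exceed the work function.

Photon energy: E = hc/λ = 1.3934 eV
Work function: φ = 2.42 eV

Since E_photon (1.3934 eV) < φ (2.42 eV), photoemission will NOT occur.
The threshold wavelength is λ₀ = hc/φ = 512.3 nm.
Since 889.8 nm > 512.3 nm, the photons lack sufficient energy.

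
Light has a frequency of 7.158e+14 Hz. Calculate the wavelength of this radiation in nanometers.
418.82 nm

Using the wave equation: c = fλ

Solving for wavelength:
λ = c/f = (3×10⁸ m/s) / (7.158e+14 Hz)
λ = 418.82 nm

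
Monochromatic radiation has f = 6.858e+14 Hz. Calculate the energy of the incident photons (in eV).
2.8362 eV

Using E = hf:

E = hf = (6.626×10⁻³⁴ J·s)(6.858e+14 Hz)
E = 2.8362 eV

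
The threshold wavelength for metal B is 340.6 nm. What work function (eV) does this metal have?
3.64 eV

At the threshold wavelength, photon energy equals work function:
φ = hc/λ₀

Calculating:
φ = (6.626×10⁻³⁴ J·s)(3×10⁸ m/s) / (340.6×10⁻⁹ m)
φ = 3.64 eV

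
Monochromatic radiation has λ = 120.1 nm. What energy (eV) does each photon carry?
10.3234 eV

Using E = hf = hc/λ:

E = hc/λ = (6.626×10⁻³⁴ J·s)(3×10⁸ m/s) / (120.1×10⁻⁹ m)
E = 10.3234 eV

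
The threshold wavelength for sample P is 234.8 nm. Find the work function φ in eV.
5.28 eV

At the threshold wavelength, photon energy equals work function:
φ = hc/λ₀

Calculating:
φ = (6.626×10⁻³⁴ J·s)(3×10⁸ m/s) / (234.8×10⁻⁹ m)
φ = 5.28 eV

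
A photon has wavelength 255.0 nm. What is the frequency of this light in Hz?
1.1757e+15 Hz

Using the wave equation: c = fλ

Solving for frequency:
f = c/λ = (3×10⁸ m/s) / (255.0×10⁻⁹ m)
f = 1.1757e+15 Hz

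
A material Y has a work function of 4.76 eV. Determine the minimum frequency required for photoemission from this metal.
1.1510e+15 Hz

The threshold frequency is when the photon energy equals the work function:
hf₀ = φ

Solving for f₀:
f₀ = φ/h = (4.76 eV × 1.602×10⁻¹⁹ J/eV) / (6.626×10⁻³⁴ J·s)
f₀ = 1.1510e+15 Hz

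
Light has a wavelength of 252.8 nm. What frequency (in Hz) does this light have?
1.1859e+15 Hz

Using the wave equation: c = fλ

Solving for frequency:
f = c/λ = (3×10⁸ m/s) / (252.8×10⁻⁹ m)
f = 1.1859e+15 Hz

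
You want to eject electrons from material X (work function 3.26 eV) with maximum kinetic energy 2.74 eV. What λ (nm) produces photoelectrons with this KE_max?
206.64 nm

From Einstein's equation: KE_max = hc/λ - φ

Rearranging for λ:
hc/λ = KE_max + φ
λ = hc/(KE_max + φ)

Required photon energy:
E_photon = KE_max + φ = 2.74 + 3.26 = 6.00 eV

Required wavelength:
λ = hc/E_photon = (6.626×10⁻³⁴)(3×10⁸) / (6.00 × 1.602×10⁻¹⁹)
λ = 206.64 nm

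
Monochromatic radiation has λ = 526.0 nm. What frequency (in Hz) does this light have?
5.6995e+14 Hz

Using the wave equation: c = fλ

Solving for frequency:
f = c/λ = (3×10⁸ m/s) / (526.0×10⁻⁹ m)
f = 5.6995e+14 Hz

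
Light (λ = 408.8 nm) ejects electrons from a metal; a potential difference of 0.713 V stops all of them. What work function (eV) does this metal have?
2.32 eV

The stopping potential gives the maximum kinetic energy: KE_max = eV_s = 0.713 eV

From Einstein's photoelectric equation: KE_max = hc/λ - φ
Rearranging: φ = hc/λ - KE_max

Calculate photon energy:
E_photon = hc/λ = (6.626×10⁻³⁴ J·s)(3×10⁸ m/s) / (408.8×10⁻⁹ m) = 3.0329 eV

Therefore:
φ = 3.0329 - 0.713 = 2.32 eV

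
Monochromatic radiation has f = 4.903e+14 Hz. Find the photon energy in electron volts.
2.0277 eV

Using E = hf:

E = hf = (6.626×10⁻³⁴ J·s)(4.903e+14 Hz)
E = 2.0277 eV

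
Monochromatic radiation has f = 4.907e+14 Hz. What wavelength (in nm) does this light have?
610.95 nm

Using the wave equation: c = fλ

Solving for wavelength:
λ = c/f = (3×10⁸ m/s) / (4.907e+14 Hz)
λ = 610.95 nm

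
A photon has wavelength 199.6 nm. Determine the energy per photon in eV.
6.2116 eV

Using E = hf = hc/λ:

E = hc/λ = (6.626×10⁻³⁴ J·s)(3×10⁸ m/s) / (199.6×10⁻⁹ m)
E = 6.2116 eV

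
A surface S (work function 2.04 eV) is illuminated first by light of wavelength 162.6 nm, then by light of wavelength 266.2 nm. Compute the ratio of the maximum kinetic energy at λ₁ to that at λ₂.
2.1337

Using Einstein's equation: KE_max = hc/λ - φ

For λ₁ = 162.6 nm:
E₁ = hc/λ₁ = 7.6251 eV
KE₁ = E₁ - φ = 7.6251 - 2.04 = 5.5851 eV

For λ₂ = 266.2 nm:
E₂ = hc/λ₂ = 4.6576 eV
KE₂ = E₂ - φ = 4.6576 - 2.04 = 2.6176 eV

Ratio: KE₁/KE₂ = 5.5851/2.6176 = 2.1337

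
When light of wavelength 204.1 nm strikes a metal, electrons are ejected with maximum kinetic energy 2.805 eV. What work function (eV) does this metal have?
3.27 eV

From Einstein's photoelectric equation: KE_max = hf - φ = hc/λ - φ

Rearranging for φ:
φ = hc/λ - KE_max

Calculate photon energy:
E_photon = hc/λ = 6.0747 eV

Therefore:
φ = 6.0747 - 2.805 = 3.27 eV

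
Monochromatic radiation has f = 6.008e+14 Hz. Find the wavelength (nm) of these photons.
498.99 nm

Using the wave equation: c = fλ

Solving for wavelength:
λ = c/f = (3×10⁸ m/s) / (6.008e+14 Hz)
λ = 498.99 nm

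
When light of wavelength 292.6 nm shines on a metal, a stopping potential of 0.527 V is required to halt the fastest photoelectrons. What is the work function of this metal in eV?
3.71 eV

The stopping potential gives the maximum kinetic energy: KE_max = eV_s = 0.527 eV

From Einstein's photoelectric equation: KE_max = hc/λ - φ
Rearranging: φ = hc/λ - KE_max

Calculate photon energy:
E_photon = hc/λ = (6.626×10⁻³⁴ J·s)(3×10⁸ m/s) / (292.6×10⁻⁹ m) = 4.2373 eV

Therefore:
φ = 4.2373 - 0.527 = 3.71 eV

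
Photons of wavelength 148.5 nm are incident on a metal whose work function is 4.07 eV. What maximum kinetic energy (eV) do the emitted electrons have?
4.2791 eV

Using Einstein's photoelectric equation: KE_max = hf - φ = hc/λ - φ

First, calculate the photon energy:
E_photon = hc/λ = (6.626×10⁻³⁴ J·s)(3×10⁸ m/s) / (148.5×10⁻⁹ m)
E_photon = 8.3491 eV

Then, the maximum kinetic energy:
KE_max = E_photon - φ = 8.3491 eV - 4.07 eV = 4.2791 eV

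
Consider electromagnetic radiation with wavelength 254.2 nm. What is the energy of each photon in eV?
4.8774 eV

Using E = hf = hc/λ:

E = hc/λ = (6.626×10⁻³⁴ J·s)(3×10⁸ m/s) / (254.2×10⁻⁹ m)
E = 4.8774 eV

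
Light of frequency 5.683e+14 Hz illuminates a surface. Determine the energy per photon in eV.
2.3503 eV

Using E = hf:

E = hf = (6.626×10⁻³⁴ J·s)(5.683e+14 Hz)
E = 2.3503 eV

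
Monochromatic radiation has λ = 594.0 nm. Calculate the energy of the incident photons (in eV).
2.0873 eV

Using E = hf = hc/λ:

E = hc/λ = (6.626×10⁻³⁴ J·s)(3×10⁸ m/s) / (594.0×10⁻⁹ m)
E = 2.0873 eV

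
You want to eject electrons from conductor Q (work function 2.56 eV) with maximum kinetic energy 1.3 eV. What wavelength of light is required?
321.20 nm

From Einstein's equation: KE_max = hc/λ - φ

Rearranging for λ:
hc/λ = KE_max + φ
λ = hc/(KE_max + φ)

Required photon energy:
E_photon = KE_max + φ = 1.3 + 2.56 = 3.86 eV

Required wavelength:
λ = hc/E_photon = (6.626×10⁻³⁴)(3×10⁸) / (3.86 × 1.602×10⁻¹⁹)
λ = 321.20 nm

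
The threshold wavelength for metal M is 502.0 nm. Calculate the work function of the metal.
2.47 eV

At the threshold wavelength, photon energy equals work function:
φ = hc/λ₀

Calculating:
φ = (6.626×10⁻³⁴ J·s)(3×10⁸ m/s) / (502.0×10⁻⁹ m)
φ = 2.47 eV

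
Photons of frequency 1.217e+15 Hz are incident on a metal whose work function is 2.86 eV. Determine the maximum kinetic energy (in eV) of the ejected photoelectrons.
2.1731 eV

Using Einstein's photoelectric equation: KE_max = hf - φ

First, calculate the photon energy:
E_photon = hf = (6.626×10⁻³⁴ J·s)(1.217e+15 Hz)
E_photon = 5.0331 eV

Then, the maximum kinetic energy:
KE_max = E_photon - φ = 5.0331 eV - 2.86 eV = 2.1731 eV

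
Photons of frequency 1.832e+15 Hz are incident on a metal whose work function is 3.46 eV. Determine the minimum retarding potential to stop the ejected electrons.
4.1165 V

The stopping potential V_s satisfies: eV_s = KE_max

First, find KE_max using Einstein's equation:
E_photon = hf = (6.626×10⁻³⁴ J·s)(1.832e+15 Hz) = 7.5765 eV
KE_max = E_photon - φ = 7.5765 - 3.46 = 4.1165 eV

Since eV_s = KE_max:
V_s = KE_max/e = 4.1165 V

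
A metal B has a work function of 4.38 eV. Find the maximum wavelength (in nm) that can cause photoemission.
283.07 nm

The threshold wavelength is when the photon energy equals the work function:
hc/λ₀ = φ

Solving for λ₀:
λ₀ = hc/φ = (6.626×10⁻³⁴ J·s)(3×10⁸ m/s) / (4.38 eV × 1.602×10⁻¹⁹ J/eV)
λ₀ = 283.07 nm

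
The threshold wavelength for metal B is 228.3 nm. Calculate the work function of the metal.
5.43 eV

At the threshold wavelength, photon energy equals work function:
φ = hc/λ₀

Calculating:
φ = (6.626×10⁻³⁴ J·s)(3×10⁸ m/s) / (228.3×10⁻⁹ m)
φ = 5.43 eV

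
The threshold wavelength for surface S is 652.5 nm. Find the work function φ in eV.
1.90 eV

At the threshold wavelength, photon energy equals work function:
φ = hc/λ₀

Calculating:
φ = (6.626×10⁻³⁴ J·s)(3×10⁸ m/s) / (652.5×10⁻⁹ m)
φ = 1.90 eV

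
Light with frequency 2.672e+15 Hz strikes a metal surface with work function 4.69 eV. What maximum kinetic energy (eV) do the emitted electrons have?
6.3605 eV

Using Einstein's photoelectric equation: KE_max = hf - φ

First, calculate the photon energy:
E_photon = hf = (6.626×10⁻³⁴ J·s)(2.672e+15 Hz)
E_photon = 11.0505 eV

Then, the maximum kinetic energy:
KE_max = E_photon - φ = 11.0505 eV - 4.69 eV = 6.3605 eV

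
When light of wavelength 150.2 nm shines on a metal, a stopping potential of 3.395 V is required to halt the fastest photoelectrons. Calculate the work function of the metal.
4.86 eV

The stopping potential gives the maximum kinetic energy: KE_max = eV_s = 3.395 eV

From Einstein's photoelectric equation: KE_max = hc/λ - φ
Rearranging: φ = hc/λ - KE_max

Calculate photon energy:
E_photon = hc/λ = (6.626×10⁻³⁴ J·s)(3×10⁸ m/s) / (150.2×10⁻⁹ m) = 8.2546 eV

Therefore:
φ = 8.2546 - 3.395 = 4.86 eV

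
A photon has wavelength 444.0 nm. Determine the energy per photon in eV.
2.7924 eV

Using E = hf = hc/λ:

E = hc/λ = (6.626×10⁻³⁴ J·s)(3×10⁸ m/s) / (444.0×10⁻⁹ m)
E = 2.7924 eV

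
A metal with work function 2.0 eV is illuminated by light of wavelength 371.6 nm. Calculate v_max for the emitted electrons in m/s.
6.8566e+05 m/s

First, find the maximum kinetic energy:
E_photon = hc/λ = 3.3365 eV
KE_max = E_photon - φ = 3.3365 - 2.0 = 1.3365 eV

Convert to Joules: KE_max = 1.3365 × 1.602×10⁻¹⁹ J = 2.1413e-19 J

Then use KE = ½mv² to find velocity:
v = √(2·KE/m) = √(2 × 2.1413e-19 J / 9.109e-31 kg)
v = 6.8566e+05 m/s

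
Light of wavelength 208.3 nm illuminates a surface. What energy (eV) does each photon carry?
5.9522 eV

Using E = hf = hc/λ:

E = hc/λ = (6.626×10⁻³⁴ J·s)(3×10⁸ m/s) / (208.3×10⁻⁹ m)
E = 5.9522 eV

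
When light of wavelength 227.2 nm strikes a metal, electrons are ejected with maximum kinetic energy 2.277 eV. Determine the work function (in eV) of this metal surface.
3.18 eV

From Einstein's photoelectric equation: KE_max = hf - φ = hc/λ - φ

Rearranging for φ:
φ = hc/λ - KE_max

Calculate photon energy:
E_photon = hc/λ = 5.4571 eV

Therefore:
φ = 5.4571 - 2.277 = 3.18 eV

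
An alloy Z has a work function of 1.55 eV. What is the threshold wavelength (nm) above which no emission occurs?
799.90 nm

The threshold wavelength is when the photon energy equals the work function:
hc/λ₀ = φ

Solving for λ₀:
λ₀ = hc/φ = (6.626×10⁻³⁴ J·s)(3×10⁸ m/s) / (1.55 eV × 1.602×10⁻¹⁹ J/eV)
λ₀ = 799.90 nm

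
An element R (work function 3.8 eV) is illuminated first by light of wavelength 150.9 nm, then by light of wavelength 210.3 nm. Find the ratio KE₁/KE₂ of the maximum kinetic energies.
2.1074

Using Einstein's equation: KE_max = hc/λ - φ

For λ₁ = 150.9 nm:
E₁ = hc/λ₁ = 8.2163 eV
KE₁ = E₁ - φ = 8.2163 - 3.8 = 4.4163 eV

For λ₂ = 210.3 nm:
E₂ = hc/λ₂ = 5.8956 eV
KE₂ = E₂ - φ = 5.8956 - 3.8 = 2.0956 eV

Ratio: KE₁/KE₂ = 4.4163/2.0956 = 2.1074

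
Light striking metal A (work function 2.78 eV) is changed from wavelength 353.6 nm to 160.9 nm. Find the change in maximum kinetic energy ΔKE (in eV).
4.1993 eV

Using Einstein's equation: KE_max = hc/λ - φ

For λ₁ = 353.6 nm:
KE₁ = hc/λ₁ - φ = 3.5063 - 2.78 = 0.7263 eV

For λ₂ = 160.9 nm:
KE₂ = hc/λ₂ - φ = 7.7057 - 2.78 = 4.9257 eV

Change in KE:
ΔKE = KE₂ - KE₁ = 4.9257 - 0.7263 = 4.1993 eV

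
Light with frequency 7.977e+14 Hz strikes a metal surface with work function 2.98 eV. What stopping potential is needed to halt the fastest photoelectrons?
0.3190 V

The stopping potential V_s satisfies: eV_s = KE_max

First, find KE_max using Einstein's equation:
E_photon = hf = (6.626×10⁻³⁴ J·s)(7.977e+14 Hz) = 3.2990 eV
KE_max = E_photon - φ = 3.2990 - 2.98 = 0.3190 eV

Since eV_s = KE_max:
V_s = KE_max/e = 0.3190 V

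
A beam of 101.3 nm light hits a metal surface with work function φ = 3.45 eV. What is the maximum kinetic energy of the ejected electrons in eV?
8.7893 eV

Using Einstein's photoelectric equation: KE_max = hf - φ = hc/λ - φ

First, calculate the photon energy:
E_photon = hc/λ = (6.626×10⁻³⁴ J·s)(3×10⁸ m/s) / (101.3×10⁻⁹ m)
E_photon = 12.2393 eV

Then, the maximum kinetic energy:
KE_max = E_photon - φ = 12.2393 eV - 3.45 eV = 8.7893 eV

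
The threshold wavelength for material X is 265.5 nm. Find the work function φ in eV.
4.67 eV

At the threshold wavelength, photon energy equals work function:
φ = hc/λ₀

Calculating:
φ = (6.626×10⁻³⁴ J·s)(3×10⁸ m/s) / (265.5×10⁻⁹ m)
φ = 4.67 eV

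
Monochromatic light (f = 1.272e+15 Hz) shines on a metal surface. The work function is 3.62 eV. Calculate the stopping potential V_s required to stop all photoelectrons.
1.6406 V

The stopping potential V_s satisfies: eV_s = KE_max

First, find KE_max using Einstein's equation:
E_photon = hf = (6.626×10⁻³⁴ J·s)(1.272e+15 Hz) = 5.2606 eV
KE_max = E_photon - φ = 5.2606 - 3.62 = 1.6406 eV

Since eV_s = KE_max:
V_s = KE_max/e = 1.6406 V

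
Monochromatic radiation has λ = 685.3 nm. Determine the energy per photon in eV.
1.8092 eV

Using E = hf = hc/λ:

E = hc/λ = (6.626×10⁻³⁴ J·s)(3×10⁸ m/s) / (685.3×10⁻⁹ m)
E = 1.8092 eV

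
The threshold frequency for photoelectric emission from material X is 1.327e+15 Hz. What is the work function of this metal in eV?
5.49 eV

At the threshold frequency, photon energy equals work function:
φ = hf₀

Calculating:
φ = (6.626×10⁻³⁴ J·s)(1.327e+15 Hz)
φ = 5.49 eV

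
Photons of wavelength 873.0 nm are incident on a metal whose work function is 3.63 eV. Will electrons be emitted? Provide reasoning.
No

For photoemission, the photon energy must exceed the work function.

Photon energy: E = hc/λ = 1.4202 eV
Work function: φ = 3.63 eV

Since E_photon (1.4202 eV) < φ (3.63 eV), photoemission will NOT occur.
The threshold wavelength is λ₀ = hc/φ = 341.6 nm.
Since 873.0 nm > 341.6 nm, the photons lack sufficient energy.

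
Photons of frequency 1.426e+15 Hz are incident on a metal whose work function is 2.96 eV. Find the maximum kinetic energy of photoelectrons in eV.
2.9375 eV

Using Einstein's photoelectric equation: KE_max = hf - φ

First, calculate the photon energy:
E_photon = hf = (6.626×10⁻³⁴ J·s)(1.426e+15 Hz)
E_photon = 5.8975 eV

Then, the maximum kinetic energy:
KE_max = E_photon - φ = 5.8975 eV - 2.96 eV = 2.9375 eV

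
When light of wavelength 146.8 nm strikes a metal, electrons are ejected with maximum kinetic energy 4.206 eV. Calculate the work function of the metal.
4.24 eV

From Einstein's photoelectric equation: KE_max = hf - φ = hc/λ - φ

Rearranging for φ:
φ = hc/λ - KE_max

Calculate photon energy:
E_photon = hc/λ = 8.4458 eV

Therefore:
φ = 8.4458 - 4.206 = 4.24 eV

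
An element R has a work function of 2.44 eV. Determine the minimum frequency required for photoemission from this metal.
5.8999e+14 Hz

The threshold frequency is when the photon energy equals the work function:
hf₀ = φ

Solving for f₀:
f₀ = φ/h = (2.44 eV × 1.602×10⁻¹⁹ J/eV) / (6.626×10⁻³⁴ J·s)
f₀ = 5.8999e+14 Hz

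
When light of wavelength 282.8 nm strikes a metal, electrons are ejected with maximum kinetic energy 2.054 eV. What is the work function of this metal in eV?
2.33 eV

From Einstein's photoelectric equation: KE_max = hf - φ = hc/λ - φ

Rearranging for φ:
φ = hc/λ - KE_max

Calculate photon energy:
E_photon = hc/λ = 4.3842 eV

Therefore:
φ = 4.3842 - 2.054 = 2.33 eV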